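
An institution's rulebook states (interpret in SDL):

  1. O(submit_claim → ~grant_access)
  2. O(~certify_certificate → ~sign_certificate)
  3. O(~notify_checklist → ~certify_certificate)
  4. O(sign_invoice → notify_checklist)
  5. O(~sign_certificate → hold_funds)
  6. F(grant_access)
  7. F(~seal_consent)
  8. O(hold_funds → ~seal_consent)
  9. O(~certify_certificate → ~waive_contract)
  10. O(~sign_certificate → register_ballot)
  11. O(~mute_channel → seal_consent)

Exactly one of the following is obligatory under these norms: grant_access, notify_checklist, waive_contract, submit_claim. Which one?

Premise 7 is F(~seal_consent), i.e. O(seal_consent).
Premise 8, O(hold_funds → ~seal_consent), contraposes to O(seal_consent → ~hold_funds); with O(seal_consent) we get O(~hold_funds).
The contrapositive of premise 5 (O(~sign_certificate → hold_funds)) is O(~hold_funds → sign_certificate), and O(~hold_funds) is already established, so O(sign_certificate).
Premise 2 is O(~certify_certificate → ~sign_certificate); contrapositively O(sign_certificate → certify_certificate). Since O(sign_certificate) holds, K gives O(certify_certificate).
Premise 3 is O(~notify_checklist → ~certify_certificate); contrapositively O(certify_certificate → notify_checklist). Since O(certify_certificate) holds, K gives O(notify_checklist).
So O(notify_checklist) holds — notify_checklist is obligatory. None of the other listed options is made obligatory by any chain of premises.

notify_checklist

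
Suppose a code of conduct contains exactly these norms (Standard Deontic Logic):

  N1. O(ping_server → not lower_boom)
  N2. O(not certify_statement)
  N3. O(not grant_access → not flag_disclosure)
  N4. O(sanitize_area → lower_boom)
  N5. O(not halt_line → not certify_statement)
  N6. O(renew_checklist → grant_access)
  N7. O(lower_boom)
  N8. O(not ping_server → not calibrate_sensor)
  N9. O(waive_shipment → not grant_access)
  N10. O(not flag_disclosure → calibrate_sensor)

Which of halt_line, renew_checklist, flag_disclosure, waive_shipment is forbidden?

From premise 7 we have O(lower_boom).
Premise 1 is O(ping_server → not lower_boom); contrapositively O(lower_boom → not ping_server). Since O(lower_boom) holds, K gives O(not ping_server).
Applying K to premise 8 (O(not ping_server → not calibrate_sensor)) and O(not ping_server) yields O(not calibrate_sensor).
Premise 10, O(not flag_disclosure → calibrate_sensor), contraposes to O(not calibrate_sensor → flag_disclosure); with O(not calibrate_sensor) we get O(flag_disclosure).
Premise 3 is O(not grant_access → not flag_disclosure); contrapositively O(flag_disclosure → grant_access). Since O(flag_disclosure) holds, K gives O(grant_access).
The contrapositive of premise 9 (O(waive_shipment → not grant_access)) is O(grant_access → not waive_shipment), and O(grant_access) is already established, so O(not waive_shipment).
So O(not waive_shipment) holds, i.e. waive_shipment is forbidden. None of the other listed options is forbidden under the premises.

waive_shipment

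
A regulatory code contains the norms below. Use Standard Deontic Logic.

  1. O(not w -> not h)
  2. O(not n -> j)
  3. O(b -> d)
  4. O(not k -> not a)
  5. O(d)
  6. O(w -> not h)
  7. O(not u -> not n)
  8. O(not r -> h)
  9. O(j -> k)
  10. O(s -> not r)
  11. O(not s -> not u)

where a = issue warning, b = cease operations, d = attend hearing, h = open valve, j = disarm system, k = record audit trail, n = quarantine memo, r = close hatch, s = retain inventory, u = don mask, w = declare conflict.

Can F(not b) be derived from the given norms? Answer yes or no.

No

Premise 3 is O(b -> d); even if O(d) held, inferring O(b) would be affirming the consequent — invalid.
No other premise forces O(b). An ideal world satisfying every premise can still have not b true, so F(not b) is not derivable.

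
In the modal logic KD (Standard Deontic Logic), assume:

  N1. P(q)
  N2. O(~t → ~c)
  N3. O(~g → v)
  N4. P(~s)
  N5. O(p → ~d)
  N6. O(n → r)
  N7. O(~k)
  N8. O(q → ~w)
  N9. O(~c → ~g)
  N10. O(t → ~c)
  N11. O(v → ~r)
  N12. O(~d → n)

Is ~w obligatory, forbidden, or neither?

Neither

Premise 8 is O(q → ~w), but O(q) is not derivable from the premises (the permission P(q) asserts only ~O(~q), not O(q)), so it does not yield O(~w).
No premise or chain of K-axiom applications forces O(~w), and none forces O(w). So ~w is neither obligatory nor forbidden under these norms.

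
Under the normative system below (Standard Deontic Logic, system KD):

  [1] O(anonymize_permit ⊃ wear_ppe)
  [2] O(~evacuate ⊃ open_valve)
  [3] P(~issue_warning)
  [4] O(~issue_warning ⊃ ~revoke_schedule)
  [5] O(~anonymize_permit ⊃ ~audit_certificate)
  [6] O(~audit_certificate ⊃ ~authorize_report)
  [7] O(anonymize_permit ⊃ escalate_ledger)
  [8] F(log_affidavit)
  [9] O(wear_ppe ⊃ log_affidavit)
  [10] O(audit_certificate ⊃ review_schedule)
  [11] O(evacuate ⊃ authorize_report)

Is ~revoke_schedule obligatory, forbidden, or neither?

Neither

Premise 4 is O(~issue_warning ⊃ ~revoke_schedule), but O(~issue_warning) is not derivable from the premises (the permission P(~issue_warning) asserts only ~O(issue_warning), not O(~issue_warning)), so it does not yield O(~revoke_schedule).
No premise or chain of K-axiom applications forces O(~revoke_schedule), and none forces O(revoke_schedule). So ~revoke_schedule is neither obligatory nor forbidden under these norms.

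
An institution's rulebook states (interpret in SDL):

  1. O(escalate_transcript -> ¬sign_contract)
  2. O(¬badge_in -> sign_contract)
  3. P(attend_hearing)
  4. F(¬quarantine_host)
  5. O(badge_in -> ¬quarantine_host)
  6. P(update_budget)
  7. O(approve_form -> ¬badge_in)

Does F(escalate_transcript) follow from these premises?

Yes

F(¬quarantine_host) at premise 4 means O(quarantine_host).
The contrapositive of premise 5 (O(badge_in -> ¬quarantine_host)) is O(quarantine_host -> ¬badge_in), and O(quarantine_host) is already established, so O(¬badge_in).
With premise 2, O(¬badge_in -> sign_contract), the K-axiom yields O(sign_contract).
Premise 1, O(escalate_transcript -> ¬sign_contract), contraposes to O(sign_contract -> ¬escalate_transcript); with O(sign_contract) we get O(¬escalate_transcript).
Premises 3, 6, 7 do not contribute to this derivation.
So O(¬escalate_transcript) holds, i.e. F(escalate_transcript). The claim follows.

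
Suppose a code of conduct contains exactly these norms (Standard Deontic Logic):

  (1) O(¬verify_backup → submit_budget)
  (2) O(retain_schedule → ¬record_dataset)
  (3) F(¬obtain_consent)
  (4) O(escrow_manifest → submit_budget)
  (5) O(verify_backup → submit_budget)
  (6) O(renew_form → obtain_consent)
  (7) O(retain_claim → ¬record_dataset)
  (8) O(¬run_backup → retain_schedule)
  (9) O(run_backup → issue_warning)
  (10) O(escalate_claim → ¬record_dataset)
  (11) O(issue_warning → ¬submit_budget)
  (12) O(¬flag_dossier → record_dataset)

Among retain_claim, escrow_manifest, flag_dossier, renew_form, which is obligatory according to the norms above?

Premises 1 and 5 cover both cases: O(¬verify_backup → submit_budget) and O(verify_backup → submit_budget). Since ¬verify_backup ∨ verify_backup is a tautology, O(submit_budget) follows.
Premise 11, O(issue_warning → ¬submit_budget), contraposes to O(submit_budget → ¬issue_warning); with O(submit_budget) we get O(¬issue_warning).
Premise 9 is O(run_backup → issue_warning); contrapositively O(¬issue_warning → ¬run_backup). Since O(¬issue_warning) holds, K gives O(¬run_backup).
Premise 8 is O(¬run_backup → retain_schedule); since O(¬run_backup), deontic closure gives O(retain_schedule).
With premise 2, O(retain_schedule → ¬record_dataset), the K-axiom yields O(¬record_dataset).
The contrapositive of premise 12 (O(¬flag_dossier → record_dataset)) is O(¬record_dataset → flag_dossier), and O(¬record_dataset) is already established, so O(flag_dossier).
So O(flag_dossier) holds — flag_dossier is obligatory. None of the other listed options is made obligatory by any chain of premises.

flag_dossier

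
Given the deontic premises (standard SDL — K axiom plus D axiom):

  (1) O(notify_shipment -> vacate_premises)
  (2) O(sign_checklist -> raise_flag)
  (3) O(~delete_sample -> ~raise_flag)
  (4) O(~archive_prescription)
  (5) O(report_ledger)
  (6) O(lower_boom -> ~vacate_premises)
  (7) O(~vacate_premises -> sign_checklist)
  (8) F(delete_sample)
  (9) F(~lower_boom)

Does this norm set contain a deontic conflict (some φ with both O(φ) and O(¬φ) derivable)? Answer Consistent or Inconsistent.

Inconsistent

F(delete_sample) at premise 8 means O(~delete_sample).
With premise 3, O(~delete_sample -> ~raise_flag), the K-axiom yields O(~raise_flag).
Premise 2, O(sign_checklist -> raise_flag), contraposes to O(~raise_flag -> ~sign_checklist); with O(~raise_flag) we get O(~sign_checklist).
Premise 7, O(~vacate_premises -> sign_checklist), contraposes to O(~sign_checklist -> vacate_premises); with O(~sign_checklist) we get O(vacate_premises).
The contrapositive of premise 6 (O(lower_boom -> ~vacate_premises)) is O(vacate_premises -> ~lower_boom), and O(vacate_premises) is already established, so O(~lower_boom).
But premise 9, F(~lower_boom), means O(lower_boom).
We now have both O(~lower_boom) and O(lower_boom) — lower_boom is simultaneously obligatory and forbidden, violating the D-axiom.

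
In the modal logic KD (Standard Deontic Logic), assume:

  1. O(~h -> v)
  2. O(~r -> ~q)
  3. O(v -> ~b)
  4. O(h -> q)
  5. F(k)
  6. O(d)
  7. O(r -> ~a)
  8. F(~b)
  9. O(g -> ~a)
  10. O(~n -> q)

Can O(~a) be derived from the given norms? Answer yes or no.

F(~b) at premise 8 means O(b).
Premise 3, O(v -> ~b), contraposes to O(b -> ~v); with O(b) we get O(~v).
Premise 1 is O(~h -> v); contrapositively O(~v -> h). Since O(~v) holds, K gives O(h).
From O(h) and premise 4, O(h -> q), we obtain O(q).
The contrapositive of premise 2 (O(~r -> ~q)) is O(q -> r), and O(q) is already established, so O(r).
From O(r) and premise 7, O(r -> ~a), we obtain O(~a).
Premises 5, 6, 9, 10 do not contribute to this derivation.
So O(~a) follows.

Yes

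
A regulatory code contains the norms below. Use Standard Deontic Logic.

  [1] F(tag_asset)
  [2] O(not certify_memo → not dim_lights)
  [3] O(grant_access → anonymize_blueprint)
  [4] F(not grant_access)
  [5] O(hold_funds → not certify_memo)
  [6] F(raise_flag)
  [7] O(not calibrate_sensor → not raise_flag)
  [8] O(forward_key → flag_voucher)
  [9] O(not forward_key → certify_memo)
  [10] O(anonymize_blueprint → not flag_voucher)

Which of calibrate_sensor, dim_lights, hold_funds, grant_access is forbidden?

F(not grant_access) at premise 4 means O(grant_access).
With premise 3, O(grant_access → anonymize_blueprint), the K-axiom yields O(anonymize_blueprint).
From O(anonymize_blueprint) and premise 10, O(anonymize_blueprint → not flag_voucher), we obtain O(not flag_voucher).
Premise 8, O(forward_key → flag_voucher), contraposes to O(not flag_voucher → not forward_key); with O(not flag_voucher) we get O(not forward_key).
Applying K to premise 9 (O(not forward_key → certify_memo)) and O(not forward_key) yields O(certify_memo).
Premise 5, O(hold_funds → not certify_memo), contraposes to O(certify_memo → not hold_funds); with O(certify_memo) we get O(not hold_funds).
So O(not hold_funds) holds, i.e. hold_funds is forbidden. None of the other listed options is forbidden under the premises.

hold_funds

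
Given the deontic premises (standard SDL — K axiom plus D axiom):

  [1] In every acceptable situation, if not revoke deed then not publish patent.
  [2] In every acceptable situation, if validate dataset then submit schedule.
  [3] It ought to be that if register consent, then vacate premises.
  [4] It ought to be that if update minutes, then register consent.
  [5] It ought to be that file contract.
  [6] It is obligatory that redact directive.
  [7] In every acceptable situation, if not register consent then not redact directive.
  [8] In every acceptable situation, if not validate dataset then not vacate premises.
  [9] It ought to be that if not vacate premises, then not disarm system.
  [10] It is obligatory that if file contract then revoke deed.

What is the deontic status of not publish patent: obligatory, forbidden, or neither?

Neither

Premise 1 is O(¬revoke_deed → ¬publish_patent), but O(¬revoke_deed) is not derivable from the premises, so it does not yield O(¬publish_patent).
No premise or chain of K-axiom applications forces O(¬publish_patent), and none forces O(publish_patent). So ¬publish_patent is neither obligatory nor forbidden under these norms.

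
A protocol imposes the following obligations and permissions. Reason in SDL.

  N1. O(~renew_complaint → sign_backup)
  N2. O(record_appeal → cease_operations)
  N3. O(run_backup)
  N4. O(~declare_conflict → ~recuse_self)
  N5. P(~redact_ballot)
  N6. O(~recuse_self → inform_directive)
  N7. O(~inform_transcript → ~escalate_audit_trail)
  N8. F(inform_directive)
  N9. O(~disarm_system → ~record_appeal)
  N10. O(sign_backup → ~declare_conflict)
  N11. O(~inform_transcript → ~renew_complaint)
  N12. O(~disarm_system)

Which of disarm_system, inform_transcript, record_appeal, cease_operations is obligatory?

Premise 8 is F(inform_directive), i.e. O(~inform_directive).
Premise 6, O(~recuse_self → inform_directive), contraposes to O(~inform_directive → recuse_self); with O(~inform_directive) we get O(recuse_self).
Premise 4 is O(~declare_conflict → ~recuse_self); contrapositively O(recuse_self → declare_conflict). Since O(recuse_self) holds, K gives O(declare_conflict).
Premise 10 is O(sign_backup → ~declare_conflict); contrapositively O(declare_conflict → ~sign_backup). Since O(declare_conflict) holds, K gives O(~sign_backup).
The contrapositive of premise 1 (O(~renew_complaint → sign_backup)) is O(~sign_backup → renew_complaint), and O(~sign_backup) is already established, so O(renew_complaint).
The contrapositive of premise 11 (O(~inform_transcript → ~renew_complaint)) is O(renew_complaint → inform_transcript), and O(renew_complaint) is already established, so O(inform_transcript).
So O(inform_transcript) holds — inform_transcript is obligatory. None of the other listed options is made obligatory by any chain of premises.

inform_transcript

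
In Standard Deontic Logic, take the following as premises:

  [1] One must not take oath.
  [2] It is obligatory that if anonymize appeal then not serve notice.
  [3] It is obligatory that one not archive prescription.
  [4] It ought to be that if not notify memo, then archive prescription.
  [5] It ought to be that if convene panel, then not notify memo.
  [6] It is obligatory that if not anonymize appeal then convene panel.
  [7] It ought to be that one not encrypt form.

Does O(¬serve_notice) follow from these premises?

Yes

Premise 3 states O(¬archive_prescription) outright.
Premise 4, O(¬notify_memo → archive_prescription), contraposes to O(¬archive_prescription → notify_memo); with O(¬archive_prescription) we get O(notify_memo).
Premise 5, O(convene_panel → ¬notify_memo), contraposes to O(notify_memo → ¬convene_panel); with O(notify_memo) we get O(¬convene_panel).
Premise 6, O(¬anonymize_appeal → convene_panel), contraposes to O(¬convene_panel → anonymize_appeal); with O(¬convene_panel) we get O(anonymize_appeal).
With premise 2, O(anonymize_appeal → ¬serve_notice), the K-axiom yields O(¬serve_notice).
Premises 1, 7 do not contribute to this derivation.
So O(¬serve_notice) follows.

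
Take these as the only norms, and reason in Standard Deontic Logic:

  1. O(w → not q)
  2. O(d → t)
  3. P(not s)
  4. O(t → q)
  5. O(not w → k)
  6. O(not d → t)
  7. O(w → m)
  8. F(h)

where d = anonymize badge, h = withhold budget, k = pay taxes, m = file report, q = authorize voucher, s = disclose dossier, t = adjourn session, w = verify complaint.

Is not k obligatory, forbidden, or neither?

Forbidden

By case analysis on not d: premise 6 gives O(not d → t) and premise 2 gives O(d → t), so O(t) either way.
With premise 4, O(t → q), the K-axiom yields O(q).
Premise 1, O(w → not q), contraposes to O(q → not w); with O(q) we get O(not w).
Premise 5 is O(not w → k); since O(not w), deontic closure gives O(k).
Premises 3, 7, 8 do not contribute to this derivation.
Thus O(k), which is F(not k): not k is forbidden.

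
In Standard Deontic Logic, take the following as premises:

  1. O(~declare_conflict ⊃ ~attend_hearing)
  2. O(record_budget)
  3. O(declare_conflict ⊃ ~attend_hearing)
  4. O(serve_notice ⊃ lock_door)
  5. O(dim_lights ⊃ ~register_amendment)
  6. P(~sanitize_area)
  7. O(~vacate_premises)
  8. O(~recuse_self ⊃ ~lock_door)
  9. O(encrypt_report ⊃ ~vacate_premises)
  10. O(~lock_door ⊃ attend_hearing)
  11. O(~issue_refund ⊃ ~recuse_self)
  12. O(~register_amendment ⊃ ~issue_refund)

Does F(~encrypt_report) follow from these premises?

No

Premise 9 is O(encrypt_report ⊃ ~vacate_premises); even if O(~vacate_premises) held, inferring O(encrypt_report) would be affirming the consequent — invalid.
No other premise forces O(encrypt_report). An ideal world satisfying every premise can still have ~encrypt_report true, so F(~encrypt_report) is not derivable.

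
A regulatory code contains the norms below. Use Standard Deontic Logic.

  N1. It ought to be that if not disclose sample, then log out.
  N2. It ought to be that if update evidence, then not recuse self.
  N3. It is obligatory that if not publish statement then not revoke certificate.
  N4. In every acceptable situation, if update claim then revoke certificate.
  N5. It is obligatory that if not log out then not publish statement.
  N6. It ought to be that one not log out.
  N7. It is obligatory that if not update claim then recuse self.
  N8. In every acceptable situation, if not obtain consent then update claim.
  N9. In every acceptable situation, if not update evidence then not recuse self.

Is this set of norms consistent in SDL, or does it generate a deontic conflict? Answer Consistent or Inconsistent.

Premises 2 and 9 cover both cases: O(update_evidence → ¬recuse_self) and O(¬update_evidence → ¬recuse_self). Since update_evidence ∨ ¬update_evidence is a tautology, O(¬recuse_self) follows.
Premise 7, O(¬update_claim → recuse_self), contraposes to O(¬recuse_self → update_claim); with O(¬recuse_self) we get O(update_claim).
With premise 4, O(update_claim → revoke_certificate), the K-axiom yields O(revoke_certificate).
Premise 3, O(¬publish_statement → ¬revoke_certificate), contraposes to O(revoke_certificate → publish_statement); with O(revoke_certificate) we get O(publish_statement).
Premise 5, O(¬log_out → ¬publish_statement), contraposes to O(publish_statement → log_out); with O(publish_statement) we get O(log_out).
However, premise 6 gives O(¬log_out).
We now have both O(log_out) and O(¬log_out) — log_out is simultaneously obligatory and forbidden, violating the D-axiom.

Inconsistent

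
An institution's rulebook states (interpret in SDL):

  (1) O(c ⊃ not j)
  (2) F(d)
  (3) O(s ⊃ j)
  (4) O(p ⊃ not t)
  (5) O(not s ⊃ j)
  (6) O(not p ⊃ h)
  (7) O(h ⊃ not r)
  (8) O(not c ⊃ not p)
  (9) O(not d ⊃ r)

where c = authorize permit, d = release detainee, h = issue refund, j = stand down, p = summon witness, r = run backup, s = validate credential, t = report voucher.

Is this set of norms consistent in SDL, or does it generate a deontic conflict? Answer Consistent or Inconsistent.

Inconsistent

Premises 5 and 3 are O(not s ⊃ j) and O(s ⊃ j); every ideal world satisfies not s or s, so in either case j holds — hence O(j).
Premise 1 is O(c ⊃ not j); contrapositively O(j ⊃ not c). Since O(j) holds, K gives O(not c).
Applying K to premise 8 (O(not c ⊃ not p)) and O(not c) yields O(not p).
From O(not p) and premise 6, O(not p ⊃ h), we obtain O(h).
With premise 7, O(h ⊃ not r), the K-axiom yields O(not r).
Premise 9, O(not d ⊃ r), contraposes to O(not r ⊃ d); with O(not r) we get O(d).
Yet premise 2 is F(d), i.e. O(not d).
We now have both O(d) and O(not d) — d is simultaneously obligatory and forbidden, violating the D-axiom.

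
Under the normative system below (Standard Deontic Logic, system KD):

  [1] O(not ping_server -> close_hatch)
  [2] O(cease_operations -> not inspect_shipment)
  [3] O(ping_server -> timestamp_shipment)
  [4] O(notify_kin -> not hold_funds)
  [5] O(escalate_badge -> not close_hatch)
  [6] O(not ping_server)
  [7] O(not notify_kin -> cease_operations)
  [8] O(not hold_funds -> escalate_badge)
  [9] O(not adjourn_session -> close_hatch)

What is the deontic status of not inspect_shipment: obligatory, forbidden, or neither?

Premise 6 gives O(not ping_server).
Premise 1 is O(not ping_server -> close_hatch); since O(not ping_server), deontic closure gives O(close_hatch).
Premise 5, O(escalate_badge -> not close_hatch), contraposes to O(close_hatch -> not escalate_badge); with O(close_hatch) we get O(not escalate_badge).
The contrapositive of premise 8 (O(not hold_funds -> escalate_badge)) is O(not escalate_badge -> hold_funds), and O(not escalate_badge) is already established, so O(hold_funds).
The contrapositive of premise 4 (O(notify_kin -> not hold_funds)) is O(hold_funds -> not notify_kin), and O(hold_funds) is already established, so O(not notify_kin).
From O(not notify_kin) and premise 7, O(not notify_kin -> cease_operations), we obtain O(cease_operations).
With premise 2, O(cease_operations -> not inspect_shipment), the K-axiom yields O(not inspect_shipment).
Premises 3, 9 do not contribute to this derivation.
Hence not inspect_shipment is obligatory.

Obligatory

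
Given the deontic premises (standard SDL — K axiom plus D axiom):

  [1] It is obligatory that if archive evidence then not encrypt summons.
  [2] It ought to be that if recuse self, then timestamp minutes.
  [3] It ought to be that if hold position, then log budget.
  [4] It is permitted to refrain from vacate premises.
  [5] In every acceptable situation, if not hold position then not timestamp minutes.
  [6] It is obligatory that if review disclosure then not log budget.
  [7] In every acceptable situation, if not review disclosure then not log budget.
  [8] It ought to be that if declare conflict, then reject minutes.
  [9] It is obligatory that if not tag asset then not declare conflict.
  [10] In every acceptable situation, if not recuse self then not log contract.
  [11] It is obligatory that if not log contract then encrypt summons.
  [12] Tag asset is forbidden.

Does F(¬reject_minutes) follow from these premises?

No

Premise 8 is O(declare_conflict → reject_minutes), but O(declare_conflict) is not derivable from the premises, so it does not yield O(reject_minutes).
No other premise forces O(reject_minutes). An ideal world satisfying every premise can still have ¬reject_minutes true, so F(¬reject_minutes) is not derivable.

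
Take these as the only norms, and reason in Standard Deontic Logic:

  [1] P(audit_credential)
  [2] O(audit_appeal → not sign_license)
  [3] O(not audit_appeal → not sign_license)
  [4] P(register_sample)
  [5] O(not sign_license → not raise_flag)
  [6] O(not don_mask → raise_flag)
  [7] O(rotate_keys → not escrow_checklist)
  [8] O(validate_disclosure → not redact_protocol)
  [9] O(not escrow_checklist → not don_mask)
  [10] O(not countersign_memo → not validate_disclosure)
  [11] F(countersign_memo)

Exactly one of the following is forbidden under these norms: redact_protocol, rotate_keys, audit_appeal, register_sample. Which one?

By case analysis on audit_appeal: premise 2 gives O(audit_appeal → not sign_license) and premise 3 gives O(not audit_appeal → not sign_license), so O(not sign_license) either way.
Applying K to premise 5 (O(not sign_license → not raise_flag)) and O(not sign_license) yields O(not raise_flag).
Premise 6, O(not don_mask → raise_flag), contraposes to O(not raise_flag → don_mask); with O(not raise_flag) we get O(don_mask).
Premise 9 is O(not escrow_checklist → not don_mask); contrapositively O(don_mask → escrow_checklist). Since O(don_mask) holds, K gives O(escrow_checklist).
Premise 7, O(rotate_keys → not escrow_checklist), contraposes to O(escrow_checklist → not rotate_keys); with O(escrow_checklist) we get O(not rotate_keys).
So O(not rotate_keys) holds, i.e. rotate_keys is forbidden. None of the other listed options is forbidden under the premises.

rotate_keys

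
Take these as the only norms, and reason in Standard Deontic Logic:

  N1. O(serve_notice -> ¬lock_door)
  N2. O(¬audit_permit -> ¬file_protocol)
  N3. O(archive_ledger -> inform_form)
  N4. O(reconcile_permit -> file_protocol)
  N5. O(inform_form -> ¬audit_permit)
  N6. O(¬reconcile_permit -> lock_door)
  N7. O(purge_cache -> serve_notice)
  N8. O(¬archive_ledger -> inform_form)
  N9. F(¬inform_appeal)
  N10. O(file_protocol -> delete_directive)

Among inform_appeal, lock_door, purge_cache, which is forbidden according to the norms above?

purge_cache

Premises 8 and 3 are O(¬archive_ledger -> inform_form) and O(archive_ledger -> inform_form); every ideal world satisfies ¬archive_ledger or archive_ledger, so in either case inform_form holds — hence O(inform_form).
From O(inform_form) and premise 5, O(inform_form -> ¬audit_permit), we obtain O(¬audit_permit).
With premise 2, O(¬audit_permit -> ¬file_protocol), the K-axiom yields O(¬file_protocol).
Premise 4 is O(reconcile_permit -> file_protocol); contrapositively O(¬file_protocol -> ¬reconcile_permit). Since O(¬file_protocol) holds, K gives O(¬reconcile_permit).
With premise 6, O(¬reconcile_permit -> lock_door), the K-axiom yields O(lock_door).
Premise 1, O(serve_notice -> ¬lock_door), contraposes to O(lock_door -> ¬serve_notice); with O(lock_door) we get O(¬serve_notice).
The contrapositive of premise 7 (O(purge_cache -> serve_notice)) is O(¬serve_notice -> ¬purge_cache), and O(¬serve_notice) is already established, so O(¬purge_cache).
So O(¬purge_cache) holds, i.e. purge_cache is forbidden. None of the other listed options is forbidden under the premises.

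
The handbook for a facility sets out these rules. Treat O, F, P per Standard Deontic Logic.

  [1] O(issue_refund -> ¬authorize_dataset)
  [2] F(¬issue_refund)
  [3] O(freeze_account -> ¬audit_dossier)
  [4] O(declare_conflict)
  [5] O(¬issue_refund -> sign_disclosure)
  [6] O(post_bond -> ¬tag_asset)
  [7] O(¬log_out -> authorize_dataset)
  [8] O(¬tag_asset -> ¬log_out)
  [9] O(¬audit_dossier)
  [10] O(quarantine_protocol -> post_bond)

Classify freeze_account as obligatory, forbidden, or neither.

Neither

Premise 3 is O(freeze_account -> ¬audit_dossier); even if O(¬audit_dossier) held, inferring O(freeze_account) would be affirming the consequent — invalid.
No premise or chain of K-axiom applications forces O(freeze_account), and none forces O(¬freeze_account). So freeze_account is neither obligatory nor forbidden under these norms.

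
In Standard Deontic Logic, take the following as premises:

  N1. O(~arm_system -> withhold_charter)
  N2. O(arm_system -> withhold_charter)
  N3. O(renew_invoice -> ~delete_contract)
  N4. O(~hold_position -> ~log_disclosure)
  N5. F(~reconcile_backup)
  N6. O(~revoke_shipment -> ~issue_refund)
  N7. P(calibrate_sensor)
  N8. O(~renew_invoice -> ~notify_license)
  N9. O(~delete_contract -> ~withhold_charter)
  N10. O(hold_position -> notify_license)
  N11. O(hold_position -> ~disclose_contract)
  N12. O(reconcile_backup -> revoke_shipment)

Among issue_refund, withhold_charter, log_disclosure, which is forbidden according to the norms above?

log_disclosure

Premises 1 and 2 are O(~arm_system -> withhold_charter) and O(arm_system -> withhold_charter); every ideal world satisfies ~arm_system or arm_system, so in either case withhold_charter holds — hence O(withhold_charter).
Premise 9, O(~delete_contract -> ~withhold_charter), contraposes to O(withhold_charter -> delete_contract); with O(withhold_charter) we get O(delete_contract).
Premise 3 is O(renew_invoice -> ~delete_contract); contrapositively O(delete_contract -> ~renew_invoice). Since O(delete_contract) holds, K gives O(~renew_invoice).
Premise 8 is O(~renew_invoice -> ~notify_license); since O(~renew_invoice), deontic closure gives O(~notify_license).
The contrapositive of premise 10 (O(hold_position -> notify_license)) is O(~notify_license -> ~hold_position), and O(~notify_license) is already established, so O(~hold_position).
With premise 4, O(~hold_position -> ~log_disclosure), the K-axiom yields O(~log_disclosure).
So O(~log_disclosure) holds, i.e. log_disclosure is forbidden. None of the other listed options is forbidden under the premises.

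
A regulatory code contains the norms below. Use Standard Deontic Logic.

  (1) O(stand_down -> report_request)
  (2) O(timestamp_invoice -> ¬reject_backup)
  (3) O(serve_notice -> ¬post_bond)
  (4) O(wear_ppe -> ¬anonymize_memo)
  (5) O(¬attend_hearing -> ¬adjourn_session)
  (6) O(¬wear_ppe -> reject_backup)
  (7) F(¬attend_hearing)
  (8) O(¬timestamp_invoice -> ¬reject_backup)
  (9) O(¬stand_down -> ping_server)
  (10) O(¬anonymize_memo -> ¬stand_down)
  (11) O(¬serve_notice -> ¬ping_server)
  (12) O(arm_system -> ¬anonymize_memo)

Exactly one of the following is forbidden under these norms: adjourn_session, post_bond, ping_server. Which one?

post_bond

By case analysis on ¬timestamp_invoice: premise 8 gives O(¬timestamp_invoice -> ¬reject_backup) and premise 2 gives O(timestamp_invoice -> ¬reject_backup), so O(¬reject_backup) either way.
The contrapositive of premise 6 (O(¬wear_ppe -> reject_backup)) is O(¬reject_backup -> wear_ppe), and O(¬reject_backup) is already established, so O(wear_ppe).
Premise 4 is O(wear_ppe -> ¬anonymize_memo); since O(wear_ppe), deontic closure gives O(¬anonymize_memo).
From O(¬anonymize_memo) and premise 10, O(¬anonymize_memo -> ¬stand_down), we obtain O(¬stand_down).
Applying K to premise 9 (O(¬stand_down -> ping_server)) and O(¬stand_down) yields O(ping_server).
Premise 11, O(¬serve_notice -> ¬ping_server), contraposes to O(ping_server -> serve_notice); with O(ping_server) we get O(serve_notice).
From O(serve_notice) and premise 3, O(serve_notice -> ¬post_bond), we obtain O(¬post_bond).
So O(¬post_bond) holds, i.e. post_bond is forbidden. None of the other listed options is forbidden under the premises.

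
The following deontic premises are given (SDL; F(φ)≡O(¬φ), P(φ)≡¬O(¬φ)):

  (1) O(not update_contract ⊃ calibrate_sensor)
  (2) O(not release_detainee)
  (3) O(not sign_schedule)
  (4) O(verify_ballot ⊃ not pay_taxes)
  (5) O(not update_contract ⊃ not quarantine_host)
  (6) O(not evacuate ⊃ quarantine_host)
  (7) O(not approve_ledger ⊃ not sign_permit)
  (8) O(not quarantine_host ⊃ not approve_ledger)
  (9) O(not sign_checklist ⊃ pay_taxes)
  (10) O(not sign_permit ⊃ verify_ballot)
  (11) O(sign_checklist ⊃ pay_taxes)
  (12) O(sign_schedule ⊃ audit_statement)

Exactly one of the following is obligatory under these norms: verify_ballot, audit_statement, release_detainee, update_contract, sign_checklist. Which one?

update_contract

By case analysis on not sign_checklist: premise 9 gives O(not sign_checklist ⊃ pay_taxes) and premise 11 gives O(sign_checklist ⊃ pay_taxes), so O(pay_taxes) either way.
Premise 4, O(verify_ballot ⊃ not pay_taxes), contraposes to O(pay_taxes ⊃ not verify_ballot); with O(pay_taxes) we get O(not verify_ballot).
Premise 10, O(not sign_permit ⊃ verify_ballot), contraposes to O(not verify_ballot ⊃ sign_permit); with O(not verify_ballot) we get O(sign_permit).
Premise 7, O(not approve_ledger ⊃ not sign_permit), contraposes to O(sign_permit ⊃ approve_ledger); with O(sign_permit) we get O(approve_ledger).
The contrapositive of premise 8 (O(not quarantine_host ⊃ not approve_ledger)) is O(approve_ledger ⊃ quarantine_host), and O(approve_ledger) is already established, so O(quarantine_host).
The contrapositive of premise 5 (O(not update_contract ⊃ not quarantine_host)) is O(quarantine_host ⊃ update_contract), and O(quarantine_host) is already established, so O(update_contract).
So O(update_contract) holds — update_contract is obligatory. None of the other listed options is made obligatory by any chain of premises.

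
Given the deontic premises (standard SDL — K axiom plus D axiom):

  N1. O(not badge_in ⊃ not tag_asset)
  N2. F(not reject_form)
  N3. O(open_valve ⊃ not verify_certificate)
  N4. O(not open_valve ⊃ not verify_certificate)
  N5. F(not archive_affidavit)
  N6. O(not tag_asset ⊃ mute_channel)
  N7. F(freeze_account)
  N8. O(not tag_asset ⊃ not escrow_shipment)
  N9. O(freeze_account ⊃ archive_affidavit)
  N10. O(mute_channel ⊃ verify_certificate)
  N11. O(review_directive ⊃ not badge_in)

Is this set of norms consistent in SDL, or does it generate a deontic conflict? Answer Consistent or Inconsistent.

Premise 9 is O(freeze_account ⊃ archive_affidavit); even if O(archive_affidavit) held, inferring O(freeze_account) would be affirming the consequent — invalid.
So O(freeze_account) is not derivable, and the apparent clash with O(not freeze_account) does not arise.
A world satisfying every obligation exists (e.g. archive_affidavit=true, badge_in=true, escrow_shipment=false, freeze_account=false, mute_channel=false, open_valve=false, reject_form=true, review_directive=false, tag_asset=true, verify_certificate=false); no atom is both obligatory and forbidden, so the set is consistent.

Consistent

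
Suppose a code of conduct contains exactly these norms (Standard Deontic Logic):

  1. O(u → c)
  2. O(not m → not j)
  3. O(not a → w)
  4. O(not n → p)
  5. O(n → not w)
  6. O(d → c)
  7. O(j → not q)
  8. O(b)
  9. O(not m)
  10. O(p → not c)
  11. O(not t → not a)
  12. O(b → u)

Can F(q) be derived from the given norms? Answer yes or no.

Premise 7 is O(j → not q), but O(j) is not derivable from the premises, so it does not yield O(not q).
No other premise forces O(not q). An ideal world satisfying every premise can still have q true, so F(q) is not derivable.

No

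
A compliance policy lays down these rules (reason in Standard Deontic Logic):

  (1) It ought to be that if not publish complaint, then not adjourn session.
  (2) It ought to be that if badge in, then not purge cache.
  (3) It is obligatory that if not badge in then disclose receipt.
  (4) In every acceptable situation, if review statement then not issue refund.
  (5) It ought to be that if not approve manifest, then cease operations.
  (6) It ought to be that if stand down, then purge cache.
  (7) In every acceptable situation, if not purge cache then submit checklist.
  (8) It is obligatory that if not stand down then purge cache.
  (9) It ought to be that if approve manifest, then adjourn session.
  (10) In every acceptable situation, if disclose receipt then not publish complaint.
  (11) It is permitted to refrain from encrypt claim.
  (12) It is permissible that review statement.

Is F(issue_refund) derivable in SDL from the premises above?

No

Premise 4 is O(review_statement → ¬issue_refund), but O(review_statement) is not derivable from the premises (the permission P(review_statement) asserts only ¬O(¬review_statement), not O(review_statement)), so it does not yield O(¬issue_refund).
No other premise forces O(¬issue_refund). An ideal world satisfying every premise can still have issue_refund true, so F(issue_refund) is not derivable.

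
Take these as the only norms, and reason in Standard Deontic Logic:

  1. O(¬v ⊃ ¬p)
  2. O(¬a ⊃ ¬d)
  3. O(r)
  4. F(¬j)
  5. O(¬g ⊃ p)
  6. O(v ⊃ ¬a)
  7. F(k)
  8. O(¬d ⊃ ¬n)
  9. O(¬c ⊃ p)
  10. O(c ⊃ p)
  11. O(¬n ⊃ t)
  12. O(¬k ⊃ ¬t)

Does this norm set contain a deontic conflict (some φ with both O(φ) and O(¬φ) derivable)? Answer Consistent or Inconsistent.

Inconsistent

Premises 9 and 10 cover both cases: O(¬c ⊃ p) and O(c ⊃ p). Since ¬c ∨ c is a tautology, O(p) follows.
The contrapositive of premise 1 (O(¬v ⊃ ¬p)) is O(p ⊃ v), and O(p) is already established, so O(v).
Applying K to premise 6 (O(v ⊃ ¬a)) and O(v) yields O(¬a).
From O(¬a) and premise 2, O(¬a ⊃ ¬d), we obtain O(¬d).
Applying K to premise 8 (O(¬d ⊃ ¬n)) and O(¬d) yields O(¬n).
With premise 11, O(¬n ⊃ t), the K-axiom yields O(t).
Premise 12, O(¬k ⊃ ¬t), contraposes to O(t ⊃ k); with O(t) we get O(k).
But premise 7, F(k), means O(¬k).
We now have both O(k) and O(¬k) — k is simultaneously obligatory and forbidden, violating the D-axiom.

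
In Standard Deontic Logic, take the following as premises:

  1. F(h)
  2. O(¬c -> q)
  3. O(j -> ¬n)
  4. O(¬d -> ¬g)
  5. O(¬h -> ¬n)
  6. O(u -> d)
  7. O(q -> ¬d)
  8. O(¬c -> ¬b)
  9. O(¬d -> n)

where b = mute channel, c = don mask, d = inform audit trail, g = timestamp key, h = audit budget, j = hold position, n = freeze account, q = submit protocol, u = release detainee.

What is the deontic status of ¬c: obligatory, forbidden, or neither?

F(h) at premise 1 means O(¬h).
With premise 5, O(¬h -> ¬n), the K-axiom yields O(¬n).
Premise 9 is O(¬d -> n); contrapositively O(¬n -> d). Since O(¬n) holds, K gives O(d).
The contrapositive of premise 7 (O(q -> ¬d)) is O(d -> ¬q), and O(d) is already established, so O(¬q).
Premise 2 is O(¬c -> q); contrapositively O(¬q -> c). Since O(¬q) holds, K gives O(c).
Premises 3, 4, 6, 8 do not contribute to this derivation.
Thus O(c), which is F(¬c): ¬c is forbidden.

Forbidden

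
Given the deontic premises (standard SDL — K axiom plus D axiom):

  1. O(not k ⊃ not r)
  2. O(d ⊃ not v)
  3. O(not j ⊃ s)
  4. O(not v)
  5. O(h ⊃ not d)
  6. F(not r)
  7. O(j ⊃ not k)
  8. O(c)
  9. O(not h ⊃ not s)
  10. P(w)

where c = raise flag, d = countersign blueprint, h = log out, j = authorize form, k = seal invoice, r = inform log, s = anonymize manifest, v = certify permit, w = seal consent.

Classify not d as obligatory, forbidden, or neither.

Obligatory

Premise 6, F(not r), is equivalent to O(r).
Premise 1 is O(not k ⊃ not r); contrapositively O(r ⊃ k). Since O(r) holds, K gives O(k).
The contrapositive of premise 7 (O(j ⊃ not k)) is O(k ⊃ not j), and O(k) is already established, so O(not j).
Premise 3 is O(not j ⊃ s); since O(not j), deontic closure gives O(s).
The contrapositive of premise 9 (O(not h ⊃ not s)) is O(s ⊃ h), and O(s) is already established, so O(h).
With premise 5, O(h ⊃ not d), the K-axiom yields O(not d).
Premises 2, 4, 8, 10 do not contribute to this derivation.
Hence not d is obligatory.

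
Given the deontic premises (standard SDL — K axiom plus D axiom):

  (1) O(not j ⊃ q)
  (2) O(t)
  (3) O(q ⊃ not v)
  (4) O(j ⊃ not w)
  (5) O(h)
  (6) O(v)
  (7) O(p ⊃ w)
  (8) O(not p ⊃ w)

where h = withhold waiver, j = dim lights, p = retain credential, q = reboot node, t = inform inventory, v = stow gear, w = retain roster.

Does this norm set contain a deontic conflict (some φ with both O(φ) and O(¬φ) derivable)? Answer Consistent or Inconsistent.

Premises 8 and 7 are O(not p ⊃ w) and O(p ⊃ w); every ideal world satisfies not p or p, so in either case w holds — hence O(w).
The contrapositive of premise 4 (O(j ⊃ not w)) is O(w ⊃ not j), and O(w) is already established, so O(not j).
With premise 1, O(not j ⊃ q), the K-axiom yields O(q).
Premise 3 is O(q ⊃ not v); since O(q), deontic closure gives O(not v).
However, premise 6 gives O(v).
We now have both O(not v) and O(v) — v is simultaneously obligatory and forbidden, violating the D-axiom.

Inconsistent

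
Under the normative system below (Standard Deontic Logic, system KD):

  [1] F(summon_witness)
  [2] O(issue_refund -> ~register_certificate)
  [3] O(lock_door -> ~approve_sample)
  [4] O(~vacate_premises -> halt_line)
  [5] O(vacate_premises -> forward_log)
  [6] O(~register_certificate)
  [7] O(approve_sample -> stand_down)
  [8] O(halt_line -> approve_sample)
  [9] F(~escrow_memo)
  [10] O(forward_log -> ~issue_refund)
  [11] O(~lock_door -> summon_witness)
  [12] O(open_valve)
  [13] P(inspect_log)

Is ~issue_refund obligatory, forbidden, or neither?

Obligatory

Premise 1 is F(summon_witness), i.e. O(~summon_witness).
The contrapositive of premise 11 (O(~lock_door -> summon_witness)) is O(~summon_witness -> lock_door), and O(~summon_witness) is already established, so O(lock_door).
Applying K to premise 3 (O(lock_door -> ~approve_sample)) and O(lock_door) yields O(~approve_sample).
The contrapositive of premise 8 (O(halt_line -> approve_sample)) is O(~approve_sample -> ~halt_line), and O(~approve_sample) is already established, so O(~halt_line).
The contrapositive of premise 4 (O(~vacate_premises -> halt_line)) is O(~halt_line -> vacate_premises), and O(~halt_line) is already established, so O(vacate_premises).
Applying K to premise 5 (O(vacate_premises -> forward_log)) and O(vacate_premises) yields O(forward_log).
With premise 10, O(forward_log -> ~issue_refund), the K-axiom yields O(~issue_refund).
Premises 2, 6, 7, 9, 12, 13 do not contribute to this derivation.
Hence ~issue_refund is obligatory.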